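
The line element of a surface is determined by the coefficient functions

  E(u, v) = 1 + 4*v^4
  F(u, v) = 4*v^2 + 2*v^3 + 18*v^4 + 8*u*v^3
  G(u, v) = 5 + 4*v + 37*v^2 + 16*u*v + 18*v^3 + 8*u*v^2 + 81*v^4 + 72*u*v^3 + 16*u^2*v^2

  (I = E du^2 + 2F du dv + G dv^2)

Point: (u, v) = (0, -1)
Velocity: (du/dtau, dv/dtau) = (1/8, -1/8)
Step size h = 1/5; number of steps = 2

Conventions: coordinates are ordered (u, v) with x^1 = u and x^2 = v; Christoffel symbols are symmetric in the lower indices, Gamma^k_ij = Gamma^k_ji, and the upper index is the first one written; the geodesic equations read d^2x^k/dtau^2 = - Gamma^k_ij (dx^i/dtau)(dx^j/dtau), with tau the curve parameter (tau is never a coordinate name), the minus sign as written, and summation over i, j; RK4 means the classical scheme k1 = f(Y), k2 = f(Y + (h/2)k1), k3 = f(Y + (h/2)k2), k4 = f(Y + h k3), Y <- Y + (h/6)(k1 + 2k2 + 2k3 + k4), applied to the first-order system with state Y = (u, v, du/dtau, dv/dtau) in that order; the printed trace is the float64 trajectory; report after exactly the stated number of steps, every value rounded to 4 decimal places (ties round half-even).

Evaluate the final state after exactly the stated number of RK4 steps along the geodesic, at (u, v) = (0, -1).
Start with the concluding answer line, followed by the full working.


Answer: u = 0.0502, v = -1.0490, du/dtau = 0.1260, dv/dtau = -0.1201

f(Y) = (du/dtau, dv/dtau, -Gamma^u_ij Y'^i Y'^j, -Gamma^v_ij Y'^i Y'^j) with the Gammas evaluated at the stage position; h = 0.200000; intermediate values shown to 6 dp
step 0: u = 0.0000, v = -1.0000, du/dtau = 0.1250, dv/dtau = -0.1250
step 1:
  k1: at (u, v) = (0.000000, -1.000000), (du/dtau, dv/dtau) = (0.125000, -0.125000); Gamma_uuu = 0.000000, Gamma_uuv = -0.076190, Gamma_uvv = -0.323810, Gamma_vuu = 0.000000, Gamma_vuv = -0.380952, Gamma_vvv = -1.619048; k1 = (0.125000, -0.125000, 0.002679, 0.013393)
  k2: at (u, v) = (0.012500, -1.012500), (du/dtau, dv/dtau) = (0.125268, -0.123661); Gamma_uuu = 0.000000, Gamma_uuv = -0.076535, Gamma_uvv = -0.324566, Gamma_vuu = 0.000000, Gamma_vuv = -0.379380, Gamma_vvv = -1.608854; k2 = (0.125268, -0.123661, 0.002592, 0.012849)
  k3: at (u, v) = (0.012527, -1.012366), (du/dtau, dv/dtau) = (0.125259, -0.123715); Gamma_uuu = 0.000000, Gamma_uuv = -0.076541, Gamma_uvv = -0.324586, Gamma_vuu = 0.000000, Gamma_vuv = -0.379419, Gamma_vvv = -1.608996; k3 = (0.125259, -0.123715, 0.002596, 0.012867)
  k4: at (u, v) = (0.025052, -1.024743), (du/dtau, dv/dtau) = (0.125519, -0.122427); Gamma_uuu = 0.000000, Gamma_uuv = -0.076874, Gamma_uvv = -0.325297, Gamma_vuu = 0.000000, Gamma_vuv = -0.377870, Gamma_vvv = -1.598989; k4 = (0.125519, -0.122427, 0.002513, 0.012353)
  Y <- Y + (h/6)(k1 + 2k2 + 2k3 + k4): u = 0.0251, v = -1.0247, du/dtau = 0.1255, dv/dtau = -0.1224
step 2:
  k1: at (u, v) = (0.025052, -1.024739), (du/dtau, dv/dtau) = (0.125519, -0.122427); Gamma_uuu = 0.000000, Gamma_uuv = -0.076874, Gamma_uvv = -0.325298, Gamma_vuu = 0.000000, Gamma_vuv = -0.377871, Gamma_vvv = -1.598993; k1 = (0.125519, -0.122427, 0.002513, 0.012353)
  k2: at (u, v) = (0.037604, -1.036982), (du/dtau, dv/dtau) = (0.125770, -0.121192); Gamma_uuu = 0.000000, Gamma_uuv = -0.077196, Gamma_uvv = -0.325970, Gamma_vuu = 0.000000, Gamma_vuv = -0.376348, Gamma_vvv = -1.589185; k2 = (0.125770, -0.121192, 0.002434, 0.011868)
  k3: at (u, v) = (0.037629, -1.036858), (du/dtau, dv/dtau) = (0.125762, -0.121241); Gamma_uuu = 0.000000, Gamma_uuv = -0.077201, Gamma_uvv = -0.325989, Gamma_vuu = 0.000000, Gamma_vuv = -0.376383, Gamma_vvv = -1.589315; k3 = (0.125762, -0.121241, 0.002438, 0.011884)
  k4: at (u, v) = (0.050205, -1.048987), (du/dtau, dv/dtau) = (0.126006, -0.120051); Gamma_uuu = 0.000000, Gamma_uuv = -0.077512, Gamma_uvv = -0.326623, Gamma_vuu = 0.000000, Gamma_vuv = -0.374882, Gamma_vvv = -1.579684; k4 = (0.126006, -0.120051, 0.002362, 0.011425)
  Y <- Y + (h/6)(k1 + 2k2 + 2k3 + k4): u = 0.0502, v = -1.0490, du/dtau = 0.1260, dv/dtau = -0.1201


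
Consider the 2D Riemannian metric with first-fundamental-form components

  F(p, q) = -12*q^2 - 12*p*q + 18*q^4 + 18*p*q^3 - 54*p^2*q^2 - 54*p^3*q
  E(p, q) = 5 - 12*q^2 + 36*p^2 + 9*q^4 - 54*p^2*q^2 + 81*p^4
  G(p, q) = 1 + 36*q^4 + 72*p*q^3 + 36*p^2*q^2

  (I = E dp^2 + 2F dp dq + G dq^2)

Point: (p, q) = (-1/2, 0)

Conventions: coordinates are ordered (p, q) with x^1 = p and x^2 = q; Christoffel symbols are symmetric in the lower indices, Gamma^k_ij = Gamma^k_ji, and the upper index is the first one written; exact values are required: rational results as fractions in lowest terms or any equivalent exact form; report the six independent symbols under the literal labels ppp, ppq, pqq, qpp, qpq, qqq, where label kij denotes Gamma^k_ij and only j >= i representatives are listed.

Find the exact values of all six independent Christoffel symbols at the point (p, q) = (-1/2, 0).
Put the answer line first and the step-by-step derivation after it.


Answer: Gamma_ppp = -612/305, Gamma_ppq = 0, Gamma_pqq = 204/305, Gamma_qpp = 0, Gamma_qpq = 0, Gamma_qqq = 0

E = 305/16, F = 0, G = 1 at the point
E_p = -153/2, E_q = 0, F_p = 0, F_q = 51/4, G_p = 0, G_q = 0
EG - F^2 = 305/16;  g^inv = (16/305) * [[1, 0], [0, 305/16]]
first-kind symbols [ij,l] = (1/2)(d_i g_jl + d_j g_il - d_l g_ij): [pp,p] = E_p/2 = -153/4, [pp,q] = F_p - E_q/2 = 0, [pq,p] = E_q/2 = 0, [pq,q] = G_p/2 = 0, [qq,p] = F_q - G_p/2 = 51/4, [qq,q] = G_q/2 = 0
Gamma^p_ij = (G*[ij,p] - F*[ij,q])/(EG - F^2), Gamma^q_ij = (E*[ij,q] - F*[ij,p])/(EG - F^2)


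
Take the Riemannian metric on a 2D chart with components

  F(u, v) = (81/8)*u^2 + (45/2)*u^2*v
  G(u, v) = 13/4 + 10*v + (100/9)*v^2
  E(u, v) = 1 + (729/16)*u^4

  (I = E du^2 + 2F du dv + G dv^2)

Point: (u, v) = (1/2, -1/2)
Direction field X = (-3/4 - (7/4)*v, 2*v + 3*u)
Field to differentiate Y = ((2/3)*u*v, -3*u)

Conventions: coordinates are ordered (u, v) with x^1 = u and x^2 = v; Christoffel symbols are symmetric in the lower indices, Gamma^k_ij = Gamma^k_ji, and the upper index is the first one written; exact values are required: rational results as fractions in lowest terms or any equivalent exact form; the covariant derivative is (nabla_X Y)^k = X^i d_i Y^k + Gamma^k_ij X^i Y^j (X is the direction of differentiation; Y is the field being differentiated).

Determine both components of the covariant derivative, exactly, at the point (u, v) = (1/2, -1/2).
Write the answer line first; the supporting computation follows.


Answer: (nabla_X Y)^u = -73205/71432, (nabla_X Y)^v = -18675/71432

E = 985/256, F = -9/32, G = 37/36 at the point
E_u = 729/32, E_v = 0, F_u = -9/8, F_v = 45/8, G_u = 0, G_v = -10/9
EG - F^2 = 8929/2304;  g^inv = (2304/8929) * [[37/36, 9/32], [9/32, 985/256]]
first-kind symbols [ij,l] = (1/2)(d_i g_jl + d_j g_il - d_l g_ij): [uu,u] = E_u/2 = 729/64, [uu,v] = F_u - E_v/2 = -9/8, [uv,u] = E_v/2 = 0, [uv,v] = G_u/2 = 0, [vv,u] = F_v - G_u/2 = 45/8, [vv,v] = G_v/2 = -5/9
Gamma^u_ij = (G*[ij,u] - F*[ij,v])/(EG - F^2), Gamma^v_ij = (E*[ij,v] - F*[ij,u])/(EG - F^2)
Gamma_uuu = 26244/8929, Gamma_uuv = 0, Gamma_uvv = 12960/8929, Gamma_vuu = -2592/8929, Gamma_vuv = 0, Gamma_vvv = -1280/8929
X = (1/8, 1/2), Y = (-1/6, -3/2) at the point


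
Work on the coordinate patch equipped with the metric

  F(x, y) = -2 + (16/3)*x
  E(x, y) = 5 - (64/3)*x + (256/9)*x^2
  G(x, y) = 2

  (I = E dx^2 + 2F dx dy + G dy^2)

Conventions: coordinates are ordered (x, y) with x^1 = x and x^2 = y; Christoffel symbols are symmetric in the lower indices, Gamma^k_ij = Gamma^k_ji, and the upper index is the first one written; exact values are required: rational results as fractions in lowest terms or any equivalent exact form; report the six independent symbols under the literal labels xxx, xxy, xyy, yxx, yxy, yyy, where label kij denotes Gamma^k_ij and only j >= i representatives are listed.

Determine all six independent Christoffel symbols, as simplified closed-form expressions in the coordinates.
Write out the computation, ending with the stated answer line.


E = 5 - (64/3)*x + (256/9)*x^2; F = -2 + (16/3)*x; G = 2
Gamma^k_ij = (1/2) g^{kl} (d_i g_jl + d_j g_il - d_l g_ij), with g^inv = (1/(EG-F^2)) [[G, -F], [-F, E]]
first partials: E_x = -64/3 + (512/9)*x, E_y = 0, F_x = 16/3, F_y = 0, G_x = 0, G_y = 0
D = EG - F^2 = 6 - (64/3)*x + (256/9)*x^2
expanded: Gamma^x_xx = (G E_x - 2F F_x + F E_y)/(2D), Gamma^x_xy = (G E_y - F G_x)/(2D), Gamma^x_yy = (2G F_y - G G_x - F G_y)/(2D), Gamma^y_xx = (2E F_x - E E_y - F E_x)/(2D), Gamma^y_xy = (E G_x - F E_y)/(2D), Gamma^y_yy = (E G_y - 2F F_y + F G_x)/(2D); substitute and cancel common factors

Answer: Gamma_xxx = (128*x - 48)/(128*x^2 - 96*x + 27), Gamma_xxy = 0, Gamma_xyy = 0, Gamma_yxx = 24/(128*x^2 - 96*x + 27), Gamma_yxy = 0, Gamma_yyy = 0


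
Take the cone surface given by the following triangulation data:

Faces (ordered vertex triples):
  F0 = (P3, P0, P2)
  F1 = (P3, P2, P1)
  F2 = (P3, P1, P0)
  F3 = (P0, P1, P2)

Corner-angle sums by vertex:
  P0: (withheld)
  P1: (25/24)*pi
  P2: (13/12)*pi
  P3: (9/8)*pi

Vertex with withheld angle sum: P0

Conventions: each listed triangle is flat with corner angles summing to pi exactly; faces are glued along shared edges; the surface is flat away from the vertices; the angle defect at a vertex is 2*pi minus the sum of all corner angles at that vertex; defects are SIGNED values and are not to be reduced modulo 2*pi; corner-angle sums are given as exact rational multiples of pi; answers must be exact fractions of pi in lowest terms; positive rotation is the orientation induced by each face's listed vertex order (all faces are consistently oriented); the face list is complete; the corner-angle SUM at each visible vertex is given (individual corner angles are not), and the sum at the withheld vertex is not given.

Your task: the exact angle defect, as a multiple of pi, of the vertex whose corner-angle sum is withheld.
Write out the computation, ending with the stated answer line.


V = 4, E = 6, F = 4; chi = V - E + F = 2
Gauss-Bonnet: total defect = 2*pi*chi = 4*pi; visible defects sum to (11/4)*pi

Answer: defect(P0) = (5/4)*pi


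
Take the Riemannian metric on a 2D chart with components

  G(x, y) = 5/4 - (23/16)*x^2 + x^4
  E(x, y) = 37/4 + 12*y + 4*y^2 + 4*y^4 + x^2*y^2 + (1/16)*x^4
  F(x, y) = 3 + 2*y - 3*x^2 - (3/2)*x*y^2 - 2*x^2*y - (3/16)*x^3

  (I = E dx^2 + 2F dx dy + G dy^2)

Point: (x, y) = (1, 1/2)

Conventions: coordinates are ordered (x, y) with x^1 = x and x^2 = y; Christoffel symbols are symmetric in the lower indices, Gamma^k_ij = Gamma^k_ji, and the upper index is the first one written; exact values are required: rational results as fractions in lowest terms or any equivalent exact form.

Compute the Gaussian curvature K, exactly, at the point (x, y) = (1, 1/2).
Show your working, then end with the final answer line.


E = 269/16, F = -9/16, G = 13/16, EG - F^2 = 427/32 at the point
E_x = 3/4, E_y = 19, F_x = -143/16, F_y = -3/2, G_x = 9/8, G_y = 0
E_yy = 22, F_xy = -11/2, G_xx = 73/8
By Brioschi, K is (det M1 - det M2) divided by (EG - F^2) squared.
M1 = [[-E_yy/2 + F_xy - G_xx/2, E_x/2, F_x - E_y/2], [F_y - G_x/2, E, F], [G_y/2, F, G]] = [[-337/16, 3/8, -295/16], [-33/16, 269/16, -9/16], [0, -9/16, 13/16]]; det M1 = -1236233/4096
M2 = [[0, E_y/2, G_x/2], [E_y/2, E, F], [G_x/2, F, G]] = [[0, 19/2, 9/16], [19/2, 269/16, -9/16], [9/16, -9/16, 13/16]]; det M2 = -346765/4096
det M1 - det M2 = -222367/1024; K = -222367/1024 / (427/32)^2 = -222367/182329

Answer: K = -222367/182329


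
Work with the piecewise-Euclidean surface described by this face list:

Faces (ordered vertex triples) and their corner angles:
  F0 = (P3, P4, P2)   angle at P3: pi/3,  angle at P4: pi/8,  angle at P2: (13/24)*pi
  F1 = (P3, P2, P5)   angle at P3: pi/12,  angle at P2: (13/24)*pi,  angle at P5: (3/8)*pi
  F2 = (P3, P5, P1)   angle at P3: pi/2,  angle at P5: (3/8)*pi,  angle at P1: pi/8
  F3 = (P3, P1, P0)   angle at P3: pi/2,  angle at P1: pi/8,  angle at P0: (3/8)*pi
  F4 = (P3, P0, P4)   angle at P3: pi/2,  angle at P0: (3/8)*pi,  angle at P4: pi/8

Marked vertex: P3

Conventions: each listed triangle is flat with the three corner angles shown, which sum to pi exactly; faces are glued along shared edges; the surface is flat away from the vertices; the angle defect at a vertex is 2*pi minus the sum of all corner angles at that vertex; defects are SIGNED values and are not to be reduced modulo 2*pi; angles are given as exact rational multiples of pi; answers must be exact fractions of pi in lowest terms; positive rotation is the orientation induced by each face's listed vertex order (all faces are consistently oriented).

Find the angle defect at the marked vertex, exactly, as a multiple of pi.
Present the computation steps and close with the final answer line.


Sum of corner angles at P3: (23/12)*pi
defect = 2*pi - (23/12)*pi

Answer: defect(P3) = pi/12


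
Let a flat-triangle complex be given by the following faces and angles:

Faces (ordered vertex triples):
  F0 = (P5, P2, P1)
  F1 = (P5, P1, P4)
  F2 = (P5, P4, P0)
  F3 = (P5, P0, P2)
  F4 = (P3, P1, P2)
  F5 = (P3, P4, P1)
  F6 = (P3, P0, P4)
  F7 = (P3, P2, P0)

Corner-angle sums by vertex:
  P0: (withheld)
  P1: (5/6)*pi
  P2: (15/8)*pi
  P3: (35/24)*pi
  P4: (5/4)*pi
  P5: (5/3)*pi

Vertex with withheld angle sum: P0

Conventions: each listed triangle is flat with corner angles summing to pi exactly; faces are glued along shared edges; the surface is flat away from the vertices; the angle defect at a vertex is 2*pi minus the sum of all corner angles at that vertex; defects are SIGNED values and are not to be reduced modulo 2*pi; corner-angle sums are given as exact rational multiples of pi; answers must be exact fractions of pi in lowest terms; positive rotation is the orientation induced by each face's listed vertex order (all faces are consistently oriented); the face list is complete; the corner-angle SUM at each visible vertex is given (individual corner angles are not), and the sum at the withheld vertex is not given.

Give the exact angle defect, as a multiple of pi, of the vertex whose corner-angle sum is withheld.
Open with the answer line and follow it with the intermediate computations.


Answer: defect(P0) = (13/12)*pi

V = 6, E = 12, F = 8; chi = V - E + F = 2
Gauss-Bonnet: total defect = 2*pi*chi = 4*pi; visible defects sum to (35/12)*pi


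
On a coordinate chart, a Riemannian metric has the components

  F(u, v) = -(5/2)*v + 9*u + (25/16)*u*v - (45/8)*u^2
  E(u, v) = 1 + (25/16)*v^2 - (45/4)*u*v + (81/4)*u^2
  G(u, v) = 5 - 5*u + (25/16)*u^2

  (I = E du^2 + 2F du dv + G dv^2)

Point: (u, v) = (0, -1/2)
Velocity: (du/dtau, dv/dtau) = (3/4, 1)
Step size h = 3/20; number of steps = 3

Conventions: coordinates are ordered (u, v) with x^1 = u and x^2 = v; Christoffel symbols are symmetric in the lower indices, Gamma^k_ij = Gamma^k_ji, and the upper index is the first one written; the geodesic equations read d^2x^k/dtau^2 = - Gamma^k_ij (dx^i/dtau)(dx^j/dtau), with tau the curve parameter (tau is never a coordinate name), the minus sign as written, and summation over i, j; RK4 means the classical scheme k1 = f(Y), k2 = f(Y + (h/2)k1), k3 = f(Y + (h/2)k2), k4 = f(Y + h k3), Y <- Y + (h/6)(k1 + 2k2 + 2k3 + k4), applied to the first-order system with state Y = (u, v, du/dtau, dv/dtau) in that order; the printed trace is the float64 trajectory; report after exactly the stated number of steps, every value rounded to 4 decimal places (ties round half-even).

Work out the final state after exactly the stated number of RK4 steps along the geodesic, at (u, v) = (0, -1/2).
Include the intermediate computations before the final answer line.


f(Y) = (du/dtau, dv/dtau, -Gamma^u_ij Y'^i Y'^j, -Gamma^v_ij Y'^i Y'^j) with the Gammas evaluated at the stage position; h = 0.150000; intermediate values shown to 6 dp
step 0: u = 0.0000, v = -0.5000, du/dtau = 0.7500, dv/dtau = 1.0000
step 1:
  k1: at (u, v) = (0.000000, -0.500000), (du/dtau, dv/dtau) = (0.750000, 1.000000); Gamma_uuu = 0.521739, Gamma_uuv = -0.144928, Gamma_uvv = 0.000000, Gamma_vuu = 1.669565, Gamma_vuv = -0.463768, Gamma_vvv = 0.000000; k1 = (0.750000, 1.000000, -0.076087, -0.243478)
  k2: at (u, v) = (0.056250, -0.425000), (du/dtau, dv/dtau) = (0.744293, 0.981739); Gamma_uuu = 0.661122, Gamma_uuv = -0.183645, Gamma_uvv = 0.000000, Gamma_vuu = 1.626465, Gamma_vuv = -0.451796, Gamma_vvv = 0.000000; k2 = (0.744293, 0.981739, -0.097864, -0.240761)
  k3: at (u, v) = (0.055822, -0.426370), (du/dtau, dv/dtau) = (0.742660, 0.981943); Gamma_uuu = 0.660727, Gamma_uuv = -0.183535, Gamma_uvv = 0.000000, Gamma_vuu = 1.626389, Gamma_vuv = -0.451775, Gamma_vvv = 0.000000; k3 = (0.742660, 0.981943, -0.096734, -0.238112)
  k4: at (u, v) = (0.111399, -0.352709), (du/dtau, dv/dtau) = (0.735490, 0.964283); Gamma_uuu = 0.792474, Gamma_uuv = -0.220132, Gamma_uvv = 0.000000, Gamma_vuu = 1.565088, Gamma_vuv = -0.434747, Gamma_vvv = 0.000000; k4 = (0.735490, 0.964283, -0.116441, -0.229965)
  Y <- Y + (h/6)(k1 + 2k2 + 2k3 + k4): u = 0.1115, v = -0.3527, du/dtau = 0.7355, dv/dtau = 0.9642
step 2:
  k1: at (u, v) = (0.111485, -0.352709), (du/dtau, dv/dtau) = (0.735457, 0.964220); Gamma_uuu = 0.792751, Gamma_uuv = -0.220209, Gamma_uvv = 0.000000, Gamma_vuu = 1.564902, Gamma_vuv = -0.434695, Gamma_vvv = 0.000000; k1 = (0.735457, 0.964220, -0.116478, -0.229929)
  k2: at (u, v) = (0.166644, -0.280392), (du/dtau, dv/dtau) = (0.726721, 0.946976); Gamma_uuu = 0.913434, Gamma_uuv = -0.253732, Gamma_uvv = 0.000000, Gamma_vuu = 1.487288, Gamma_vuv = -0.413135, Gamma_vvv = 0.000000; k2 = (0.726721, 0.946976, -0.133176, -0.216843)
  k3: at (u, v) = (0.165989, -0.281686), (du/dtau, dv/dtau) = (0.725469, 0.947957); Gamma_uuu = 0.912328, Gamma_uuv = -0.253424, Gamma_uvv = 0.000000, Gamma_vuu = 1.487966, Gamma_vuv = -0.413324, Gamma_vvv = 0.000000; k3 = (0.725469, 0.947957, -0.131596, -0.214627)
  k4: at (u, v) = (0.220305, -0.210515), (du/dtau, dv/dtau) = (0.715718, 0.932026); Gamma_uuu = 1.017521, Gamma_uuv = -0.282645, Gamma_uvv = 0.000000, Gamma_vuu = 1.398812, Gamma_vuv = -0.388559, Gamma_vvv = 0.000000; k4 = (0.715718, 0.932026, -0.144140, -0.198154)
  Y <- Y + (h/6)(k1 + 2k2 + 2k3 + k4): u = 0.2204, v = -0.2106, du/dtau = 0.7157, dv/dtau = 0.9319
step 3:
  k1: at (u, v) = (0.220374, -0.210556), (du/dtau, dv/dtau) = (0.715703, 0.931945); Gamma_uuu = 1.017701, Gamma_uuv = -0.282695, Gamma_uvv = 0.000000, Gamma_vuu = 1.398590, Gamma_vuv = -0.388497, Gamma_vvv = 0.000000; k1 = (0.715703, 0.931945, -0.144185, -0.198149)
  k2: at (u, v) = (0.274051, -0.140660), (du/dtau, dv/dtau) = (0.704889, 0.917084); Gamma_uuu = 1.106100, Gamma_uuv = -0.307250, Gamma_uvv = 0.000000, Gamma_vuu = 1.301076, Gamma_vuv = -0.361410, Gamma_vvv = 0.000000; k2 = (0.704889, 0.917084, -0.152347, -0.179202)
  k3: at (u, v) = (0.273240, -0.141775), (du/dtau, dv/dtau) = (0.704277, 0.918505); Gamma_uuu = 1.104905, Gamma_uuv = -0.306918, Gamma_uvv = 0.000000, Gamma_vuu = 1.302551, Gamma_vuv = -0.361820, Gamma_vvv = 0.000000; k3 = (0.704277, 0.918505, -0.150960, -0.177964)
  k4: at (u, v) = (0.326015, -0.072780), (du/dtau, dv/dtau) = (0.693059, 0.905250); Gamma_uuu = 1.175686, Gamma_uuv = -0.326579, Gamma_uvv = 0.000000, Gamma_vuu = 1.201671, Gamma_vuv = -0.333798, Gamma_vvv = 0.000000; k4 = (0.693059, 0.905250, -0.154931, -0.158356)
  Y <- Y + (h/6)(k1 + 2k2 + 2k3 + k4): u = 0.3261, v = -0.0728, du/dtau = 0.6931, dv/dtau = 0.9052

Answer: u = 0.3261, v = -0.0728, du/dtau = 0.6931, dv/dtau = 0.9052


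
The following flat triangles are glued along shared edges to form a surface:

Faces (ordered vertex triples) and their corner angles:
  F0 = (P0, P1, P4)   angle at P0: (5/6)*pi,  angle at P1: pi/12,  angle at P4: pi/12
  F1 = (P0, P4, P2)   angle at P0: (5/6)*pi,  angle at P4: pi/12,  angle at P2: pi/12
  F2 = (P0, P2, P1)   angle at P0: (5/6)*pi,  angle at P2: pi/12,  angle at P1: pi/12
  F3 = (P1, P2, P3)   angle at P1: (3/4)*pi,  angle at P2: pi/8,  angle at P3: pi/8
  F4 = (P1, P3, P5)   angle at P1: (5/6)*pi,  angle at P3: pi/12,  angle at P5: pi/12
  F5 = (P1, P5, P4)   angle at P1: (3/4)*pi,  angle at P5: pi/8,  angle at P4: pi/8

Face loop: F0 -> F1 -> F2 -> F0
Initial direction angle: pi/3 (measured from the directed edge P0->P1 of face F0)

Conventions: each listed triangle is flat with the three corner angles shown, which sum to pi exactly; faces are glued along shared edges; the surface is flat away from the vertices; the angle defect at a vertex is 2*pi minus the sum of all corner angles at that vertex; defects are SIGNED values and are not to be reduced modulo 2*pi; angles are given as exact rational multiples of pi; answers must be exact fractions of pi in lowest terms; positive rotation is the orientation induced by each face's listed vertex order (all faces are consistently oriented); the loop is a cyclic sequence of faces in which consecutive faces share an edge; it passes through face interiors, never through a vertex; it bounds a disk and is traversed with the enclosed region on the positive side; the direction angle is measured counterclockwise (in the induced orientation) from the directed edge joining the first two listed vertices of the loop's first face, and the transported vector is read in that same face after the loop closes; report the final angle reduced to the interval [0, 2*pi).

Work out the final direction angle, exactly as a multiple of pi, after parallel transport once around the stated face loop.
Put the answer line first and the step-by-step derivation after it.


Answer: final direction angle = (11/6)*pi

enclosed vertex P0: corner angles sum to (5/2)*pi, defect = 2*pi - (5/2)*pi = -pi/2
summing the enclosed defects onto the initial angle, mod 2*pi in the induced orientation:
final angle = pi/3 - pi/2 = (11/6)*pi (mod 2*pi)


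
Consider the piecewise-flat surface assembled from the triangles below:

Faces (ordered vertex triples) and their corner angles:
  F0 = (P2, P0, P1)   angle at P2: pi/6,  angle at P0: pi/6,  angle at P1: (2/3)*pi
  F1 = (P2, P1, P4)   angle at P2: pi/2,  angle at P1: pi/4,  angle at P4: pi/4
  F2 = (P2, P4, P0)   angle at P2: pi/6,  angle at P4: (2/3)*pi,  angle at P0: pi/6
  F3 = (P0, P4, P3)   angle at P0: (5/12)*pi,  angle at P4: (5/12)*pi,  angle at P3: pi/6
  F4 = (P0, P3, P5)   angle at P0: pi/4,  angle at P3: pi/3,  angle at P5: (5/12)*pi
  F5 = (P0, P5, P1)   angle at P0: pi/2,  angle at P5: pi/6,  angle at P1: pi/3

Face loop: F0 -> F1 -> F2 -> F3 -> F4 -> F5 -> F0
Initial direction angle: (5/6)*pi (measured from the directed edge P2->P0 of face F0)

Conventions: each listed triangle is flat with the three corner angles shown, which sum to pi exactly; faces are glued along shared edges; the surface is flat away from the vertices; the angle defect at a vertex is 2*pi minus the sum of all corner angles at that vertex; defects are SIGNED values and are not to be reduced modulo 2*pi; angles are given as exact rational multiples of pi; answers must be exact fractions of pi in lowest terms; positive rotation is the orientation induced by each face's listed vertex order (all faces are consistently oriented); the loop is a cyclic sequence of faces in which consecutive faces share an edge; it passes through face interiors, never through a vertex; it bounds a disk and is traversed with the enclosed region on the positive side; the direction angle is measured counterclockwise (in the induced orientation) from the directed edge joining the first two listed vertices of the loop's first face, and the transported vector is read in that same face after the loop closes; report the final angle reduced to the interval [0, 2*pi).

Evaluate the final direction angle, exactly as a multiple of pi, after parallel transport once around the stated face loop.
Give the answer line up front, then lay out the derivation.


Answer: final direction angle = pi/2

enclosed vertex P0: corner angles sum to (3/2)*pi, defect = 2*pi - (3/2)*pi = pi/2
enclosed vertex P2: corner angles sum to (5/6)*pi, defect = 2*pi - (5/6)*pi = (7/6)*pi
by Gauss-Bonnet the loop rotates the vector by the enclosed defect sum (positive orientation, mod 2*pi)
final angle = (5/6)*pi + (5/3)*pi = pi/2 (mod 2*pi)


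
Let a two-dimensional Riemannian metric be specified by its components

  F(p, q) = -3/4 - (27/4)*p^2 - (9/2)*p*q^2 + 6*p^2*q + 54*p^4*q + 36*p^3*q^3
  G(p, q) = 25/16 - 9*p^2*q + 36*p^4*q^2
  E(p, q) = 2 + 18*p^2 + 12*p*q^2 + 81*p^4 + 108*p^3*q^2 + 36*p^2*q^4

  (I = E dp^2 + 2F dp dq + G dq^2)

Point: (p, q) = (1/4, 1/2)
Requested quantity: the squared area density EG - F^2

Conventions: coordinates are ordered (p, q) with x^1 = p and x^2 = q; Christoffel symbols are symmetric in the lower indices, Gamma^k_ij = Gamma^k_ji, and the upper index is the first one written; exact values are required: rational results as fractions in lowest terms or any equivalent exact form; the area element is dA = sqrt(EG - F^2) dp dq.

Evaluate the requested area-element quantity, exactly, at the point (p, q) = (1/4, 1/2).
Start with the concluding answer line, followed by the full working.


Answer: EG - F^2 = 649/128

E = 1217/256, F = -279/256, G = 337/256; EG - F^2 = 649/128


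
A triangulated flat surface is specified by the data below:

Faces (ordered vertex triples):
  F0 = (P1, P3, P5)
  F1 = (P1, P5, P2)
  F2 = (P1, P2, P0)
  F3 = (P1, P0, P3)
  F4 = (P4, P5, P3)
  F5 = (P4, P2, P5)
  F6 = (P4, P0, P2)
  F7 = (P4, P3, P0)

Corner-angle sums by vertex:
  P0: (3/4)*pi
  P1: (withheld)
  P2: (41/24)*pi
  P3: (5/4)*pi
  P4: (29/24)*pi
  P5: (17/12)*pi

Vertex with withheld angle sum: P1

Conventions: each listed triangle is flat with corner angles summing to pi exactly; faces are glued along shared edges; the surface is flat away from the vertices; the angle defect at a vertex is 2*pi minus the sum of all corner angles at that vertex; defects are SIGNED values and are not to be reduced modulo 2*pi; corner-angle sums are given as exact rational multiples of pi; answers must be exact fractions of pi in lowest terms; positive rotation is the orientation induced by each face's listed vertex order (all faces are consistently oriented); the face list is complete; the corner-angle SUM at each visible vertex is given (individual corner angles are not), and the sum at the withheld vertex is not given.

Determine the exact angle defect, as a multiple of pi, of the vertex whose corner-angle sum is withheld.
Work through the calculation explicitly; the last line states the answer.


V = 6, E = 12, F = 8; chi = V - E + F = 2
Gauss-Bonnet: total defect = 2*pi*chi = 4*pi; visible defects sum to (11/3)*pi

Answer: defect(P1) = pi/3


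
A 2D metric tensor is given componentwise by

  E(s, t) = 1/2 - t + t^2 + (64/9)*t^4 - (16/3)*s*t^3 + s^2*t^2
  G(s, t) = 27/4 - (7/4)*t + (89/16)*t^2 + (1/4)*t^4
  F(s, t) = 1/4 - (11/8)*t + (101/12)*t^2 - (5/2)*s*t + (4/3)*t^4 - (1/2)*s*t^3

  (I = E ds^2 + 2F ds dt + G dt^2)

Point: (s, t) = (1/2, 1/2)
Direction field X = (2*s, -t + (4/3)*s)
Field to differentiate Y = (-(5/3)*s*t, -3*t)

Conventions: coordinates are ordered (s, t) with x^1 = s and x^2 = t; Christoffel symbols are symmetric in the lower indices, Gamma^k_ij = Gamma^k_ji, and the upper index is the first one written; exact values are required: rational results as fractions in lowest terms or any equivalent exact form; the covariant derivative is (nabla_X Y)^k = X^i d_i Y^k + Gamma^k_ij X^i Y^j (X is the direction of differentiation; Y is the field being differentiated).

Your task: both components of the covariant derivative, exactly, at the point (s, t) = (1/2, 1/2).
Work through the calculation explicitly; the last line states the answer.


E = 61/144, F = 35/32, G = 233/32 at the point
E_s = -5/12, E_t = 65/36, F_s = -21/16, F_t = 301/48, G_s = 0, G_t = 63/16
EG - F^2 = 17401/9216;  g^inv = (9216/17401) * [[233/32, -35/32], [-35/32, 61/144]]
first-kind symbols [ij,l] = (1/2)(d_i g_jl + d_j g_il - d_l g_ij): [ss,s] = E_s/2 = -5/24, [ss,t] = F_s - E_t/2 = -319/144, [st,s] = E_t/2 = 65/72, [st,t] = G_s/2 = 0, [tt,s] = F_t - G_s/2 = 301/48, [tt,t] = G_t/2 = 63/32
Gamma^s_ij = (G*[ij,s] - F*[ij,t])/(EG - F^2), Gamma^t_ij = (E*[ij,t] - F*[ij,s])/(EG - F^2)
Gamma_sss = 8350/17401, Gamma_sst = 60580/17401, Gamma_stt = 400953/17401, Gamma_tss = -58936/156609, Gamma_tst = -9100/17401, Gamma_ttt = -55524/17401
X = (1, 1/6), Y = (-5/12, -3/2) at the point

Answer: (nabla_X Y)^s = -215712/17401, (nabla_X Y)^t = 599156/469827


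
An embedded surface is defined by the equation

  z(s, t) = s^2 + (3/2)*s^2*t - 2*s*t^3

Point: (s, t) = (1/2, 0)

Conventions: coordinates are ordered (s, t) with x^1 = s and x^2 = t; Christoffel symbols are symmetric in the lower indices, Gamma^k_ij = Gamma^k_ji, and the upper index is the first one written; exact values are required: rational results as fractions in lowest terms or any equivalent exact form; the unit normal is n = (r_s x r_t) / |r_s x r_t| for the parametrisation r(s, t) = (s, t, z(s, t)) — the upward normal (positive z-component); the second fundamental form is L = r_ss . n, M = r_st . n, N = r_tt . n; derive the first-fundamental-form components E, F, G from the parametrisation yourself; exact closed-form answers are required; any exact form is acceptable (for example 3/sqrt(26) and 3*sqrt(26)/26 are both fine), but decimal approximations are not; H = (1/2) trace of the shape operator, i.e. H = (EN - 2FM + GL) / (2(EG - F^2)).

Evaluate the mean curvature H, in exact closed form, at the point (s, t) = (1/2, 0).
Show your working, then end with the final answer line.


z_s = 1, z_t = 3/8, z_ss = 2, z_st = 3/2, z_tt = 0
E = 2, F = 3/8, G = 73/64; answer radicand W^2 = 137/64
unnormalised second-form numerators: l = 2, m = 3/2, n = 0; L = l/sqrt(137/64), and similarly M = m/sqrt(W^2), N = n/sqrt(W^2)
H = (E*n - 2*F*m + G*l) / (2*(EG - F^2)*sqrt(W^2)); E*n - 2*F*m + G*l = 37/32, EG - F^2 = 137/64, so H = (37/137)/sqrt(137/64)

Answer: H = 296*sqrt(137)/18769


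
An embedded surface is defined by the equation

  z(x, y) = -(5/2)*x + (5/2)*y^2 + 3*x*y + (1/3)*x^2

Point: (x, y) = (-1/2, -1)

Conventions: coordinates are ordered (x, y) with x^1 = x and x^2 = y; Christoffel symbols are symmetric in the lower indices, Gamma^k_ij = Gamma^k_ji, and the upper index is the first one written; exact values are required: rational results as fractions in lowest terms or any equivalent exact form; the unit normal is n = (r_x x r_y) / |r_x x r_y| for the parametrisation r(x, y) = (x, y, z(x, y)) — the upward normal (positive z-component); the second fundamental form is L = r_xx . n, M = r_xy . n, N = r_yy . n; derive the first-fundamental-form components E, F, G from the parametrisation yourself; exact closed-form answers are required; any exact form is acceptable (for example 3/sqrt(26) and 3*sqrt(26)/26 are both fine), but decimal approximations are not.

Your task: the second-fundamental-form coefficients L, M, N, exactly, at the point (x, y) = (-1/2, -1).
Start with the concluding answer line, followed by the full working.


Answer: L = 2*sqrt(2782)/1391, M = 9*sqrt(2782)/1391, N = 15*sqrt(2782)/1391

z_x = -35/6, z_y = -13/2, z_xx = 2/3, z_xy = 3, z_yy = 5
E = 1261/36, F = 455/12, G = 173/4; answer radicand W^2 = 1391/18
unnormalised second-form numerators: l = 2/3, m = 3, n = 5; L = l/sqrt(1391/18), and similarly M = m/sqrt(W^2), N = n/sqrt(W^2)


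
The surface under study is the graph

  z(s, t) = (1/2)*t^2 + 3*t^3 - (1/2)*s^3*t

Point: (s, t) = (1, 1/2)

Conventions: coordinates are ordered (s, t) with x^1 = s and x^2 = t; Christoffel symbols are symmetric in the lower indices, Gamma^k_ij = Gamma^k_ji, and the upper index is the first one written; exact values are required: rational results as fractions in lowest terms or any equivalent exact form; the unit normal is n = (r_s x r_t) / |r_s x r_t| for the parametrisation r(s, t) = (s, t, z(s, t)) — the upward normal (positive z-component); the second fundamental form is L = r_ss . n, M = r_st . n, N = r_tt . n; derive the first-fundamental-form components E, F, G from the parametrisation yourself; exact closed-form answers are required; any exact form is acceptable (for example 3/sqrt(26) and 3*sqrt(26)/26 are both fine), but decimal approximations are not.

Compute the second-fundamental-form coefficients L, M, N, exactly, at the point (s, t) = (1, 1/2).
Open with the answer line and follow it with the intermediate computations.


Answer: L = -3*sqrt(106)/53, M = -3*sqrt(106)/53, N = 20*sqrt(106)/53

z_s = -3/4, z_t = 9/4, z_ss = -3/2, z_st = -3/2, z_tt = 10
E = 25/16, F = -27/16, G = 97/16; answer radicand W^2 = 53/8
unnormalised second-form numerators: l = -3/2, m = -3/2, n = 10; L = l/sqrt(53/8), and similarly M = m/sqrt(W^2), N = n/sqrt(W^2)


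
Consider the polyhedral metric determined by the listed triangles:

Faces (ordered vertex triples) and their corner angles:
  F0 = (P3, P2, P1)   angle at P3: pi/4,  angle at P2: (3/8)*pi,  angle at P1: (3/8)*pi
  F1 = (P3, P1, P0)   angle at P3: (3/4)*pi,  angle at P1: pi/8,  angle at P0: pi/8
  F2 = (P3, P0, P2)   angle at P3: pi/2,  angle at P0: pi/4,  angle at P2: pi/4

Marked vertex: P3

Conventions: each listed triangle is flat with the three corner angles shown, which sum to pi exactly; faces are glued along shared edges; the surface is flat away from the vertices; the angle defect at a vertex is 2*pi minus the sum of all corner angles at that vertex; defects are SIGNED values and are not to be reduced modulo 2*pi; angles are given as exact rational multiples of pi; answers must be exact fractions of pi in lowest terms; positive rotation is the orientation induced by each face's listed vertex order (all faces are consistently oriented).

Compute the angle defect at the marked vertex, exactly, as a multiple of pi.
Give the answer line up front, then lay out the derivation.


Answer: defect(P3) = pi/2

Sum of corner angles at P3: (3/2)*pi
defect = 2*pi - (3/2)*pi


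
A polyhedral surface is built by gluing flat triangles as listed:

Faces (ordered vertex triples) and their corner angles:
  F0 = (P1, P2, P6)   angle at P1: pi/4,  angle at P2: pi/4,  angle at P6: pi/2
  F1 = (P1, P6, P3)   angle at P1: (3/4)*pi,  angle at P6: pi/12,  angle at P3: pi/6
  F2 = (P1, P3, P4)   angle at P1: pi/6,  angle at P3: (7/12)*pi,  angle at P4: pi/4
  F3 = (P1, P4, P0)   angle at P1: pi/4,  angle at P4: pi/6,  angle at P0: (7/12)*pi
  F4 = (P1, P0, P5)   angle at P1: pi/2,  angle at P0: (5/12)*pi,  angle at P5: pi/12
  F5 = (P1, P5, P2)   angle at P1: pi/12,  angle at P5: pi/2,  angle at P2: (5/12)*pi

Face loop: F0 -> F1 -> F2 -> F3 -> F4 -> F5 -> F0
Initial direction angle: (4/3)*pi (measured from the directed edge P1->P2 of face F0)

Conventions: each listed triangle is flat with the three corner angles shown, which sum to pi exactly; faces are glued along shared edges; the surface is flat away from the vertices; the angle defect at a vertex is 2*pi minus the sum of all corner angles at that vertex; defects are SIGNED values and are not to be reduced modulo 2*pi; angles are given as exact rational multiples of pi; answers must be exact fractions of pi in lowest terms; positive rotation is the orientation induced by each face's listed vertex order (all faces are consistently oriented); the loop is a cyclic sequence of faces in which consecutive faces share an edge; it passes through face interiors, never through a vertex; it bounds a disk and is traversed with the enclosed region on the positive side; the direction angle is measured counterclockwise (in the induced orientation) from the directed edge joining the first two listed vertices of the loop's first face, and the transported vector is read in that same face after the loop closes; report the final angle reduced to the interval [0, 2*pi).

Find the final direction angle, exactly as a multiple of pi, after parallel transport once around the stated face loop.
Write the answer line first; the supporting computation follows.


Answer: final direction angle = (4/3)*pi

enclosed vertex P1: corner angles sum to 2*pi, defect = 2*pi - 2*pi = 0
by Gauss-Bonnet the loop rotates the vector by the enclosed defect sum (positive orientation, mod 2*pi)
final angle = (4/3)*pi + 0 = (4/3)*pi (mod 2*pi)


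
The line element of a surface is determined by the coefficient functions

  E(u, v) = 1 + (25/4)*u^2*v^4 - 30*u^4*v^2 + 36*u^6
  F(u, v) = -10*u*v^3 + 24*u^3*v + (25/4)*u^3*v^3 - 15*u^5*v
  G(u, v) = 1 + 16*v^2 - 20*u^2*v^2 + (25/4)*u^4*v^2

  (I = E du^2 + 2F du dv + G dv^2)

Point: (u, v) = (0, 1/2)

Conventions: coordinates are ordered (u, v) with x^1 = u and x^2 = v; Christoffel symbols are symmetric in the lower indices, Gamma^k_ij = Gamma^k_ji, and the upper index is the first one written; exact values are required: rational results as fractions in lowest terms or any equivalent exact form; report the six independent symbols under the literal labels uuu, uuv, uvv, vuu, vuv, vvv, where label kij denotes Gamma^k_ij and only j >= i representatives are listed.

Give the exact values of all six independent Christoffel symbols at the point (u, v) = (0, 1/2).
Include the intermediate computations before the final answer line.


E = 1, F = 0, G = 5 at the point
E_u = 0, E_v = 0, F_u = -5/4, F_v = 0, G_u = 0, G_v = 16
EG - F^2 = 5;  g^inv = (1/5) * [[5, 0], [0, 1]]
first-kind symbols [ij,l] = (1/2)(d_i g_jl + d_j g_il - d_l g_ij): [uu,u] = E_u/2 = 0, [uu,v] = F_u - E_v/2 = -5/4, [uv,u] = E_v/2 = 0, [uv,v] = G_u/2 = 0, [vv,u] = F_v - G_u/2 = 0, [vv,v] = G_v/2 = 8
Gamma^u_ij = (G*[ij,u] - F*[ij,v])/(EG - F^2), Gamma^v_ij = (E*[ij,v] - F*[ij,u])/(EG - F^2)

Answer: Gamma_uuu = 0, Gamma_uuv = 0, Gamma_uvv = 0, Gamma_vuu = -1/4, Gamma_vuv = 0, Gamma_vvv = 8/5


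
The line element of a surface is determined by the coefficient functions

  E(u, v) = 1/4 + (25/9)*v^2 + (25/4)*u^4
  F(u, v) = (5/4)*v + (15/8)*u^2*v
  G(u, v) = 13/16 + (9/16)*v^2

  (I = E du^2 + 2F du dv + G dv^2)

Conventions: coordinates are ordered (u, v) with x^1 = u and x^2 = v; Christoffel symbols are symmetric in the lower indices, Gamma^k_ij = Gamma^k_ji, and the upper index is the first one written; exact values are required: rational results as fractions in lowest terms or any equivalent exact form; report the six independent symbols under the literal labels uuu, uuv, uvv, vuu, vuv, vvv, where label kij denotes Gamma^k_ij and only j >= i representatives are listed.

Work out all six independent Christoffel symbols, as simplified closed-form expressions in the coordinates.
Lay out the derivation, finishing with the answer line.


E = 1/4 + (25/9)*v^2 + (25/4)*u^4; F = (5/4)*v + (15/8)*u^2*v; G = 13/16 + (9/16)*v^2
Gamma^k_ij = (1/2) g^{kl} (d_i g_jl + d_j g_il - d_l g_ij), with g^inv = (1/(EG-F^2)) [[G, -F], [-F, E]]
first partials: E_u = 25*u^3, E_v = (50/9)*v, F_u = (15/4)*u*v, F_v = 5/4 + (15/8)*u^2, G_u = 0, G_v = (9/8)*v
D = EG - F^2 = 13/64 + (481/576)*v^2 + (25/16)*v^4 - (75/16)*u^2*v^2 + (325/64)*u^4
expanded: Gamma^u_uu = (G E_u - 2F F_u + F E_v)/(2D), Gamma^u_uv = (G E_v - F G_u)/(2D), Gamma^u_vv = (2G F_v - G G_u - F G_v)/(2D), Gamma^v_uu = (2E F_u - E E_v - F E_u)/(2D), Gamma^v_uv = (E G_u - F E_v)/(2D), Gamma^v_vv = (E G_v - 2F F_v + F G_u)/(2D); substitute and cancel common factors

Answer: Gamma_uuu = (5850*u^3 + 3000*u^2*v^2 - 2700*u*v^2 + 2000*v^2)/(2925*u^4 - 2700*u^2*v^2 + 900*v^4 + 481*v^2 + 117), Gamma_uuv = (900*v^3 + 1300*v)/(2925*u^4 - 2700*u^2*v^2 + 900*v^4 + 481*v^2 + 117), Gamma_uvv = (1755*u^2 + 1170)/(5850*u^4 - 5400*u^2*v^2 + 1800*v^4 + 962*v^2 + 234), Gamma_vuu = (-90000*u^4*v - 81000*u^3*v + 54000*u*v^3 + 4860*u*v - 40000*v^3 - 3600*v)/(26325*u^4 - 24300*u^2*v^2 + 8100*v^4 + 4329*v^2 + 1053), Gamma_vuv = (-3000*u^2*v^2 - 2000*v^2)/(2925*u^4 - 2700*u^2*v^2 + 900*v^4 + 481*v^2 + 117), Gamma_vvv = (-2700*u^2*v + 900*v^3 - 819*v)/(2925*u^4 - 2700*u^2*v^2 + 900*v^4 + 481*v^2 + 117)


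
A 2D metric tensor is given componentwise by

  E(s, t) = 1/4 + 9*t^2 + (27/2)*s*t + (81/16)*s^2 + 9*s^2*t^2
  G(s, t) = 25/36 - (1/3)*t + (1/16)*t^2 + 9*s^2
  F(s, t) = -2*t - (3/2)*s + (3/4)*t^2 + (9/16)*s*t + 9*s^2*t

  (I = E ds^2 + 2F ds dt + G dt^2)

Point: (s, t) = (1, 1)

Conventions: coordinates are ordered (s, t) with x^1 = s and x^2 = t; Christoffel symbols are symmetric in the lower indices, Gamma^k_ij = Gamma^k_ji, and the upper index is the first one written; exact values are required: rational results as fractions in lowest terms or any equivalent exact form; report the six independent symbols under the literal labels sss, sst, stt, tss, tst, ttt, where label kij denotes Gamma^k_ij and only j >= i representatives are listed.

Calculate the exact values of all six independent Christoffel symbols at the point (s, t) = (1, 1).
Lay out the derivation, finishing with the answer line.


E = 589/16, F = 109/16, G = 1357/144 at the point
E_s = 333/8, E_t = 99/2, F_s = 273/16, F_t = 145/16, G_s = 18, G_t = -5/24
EG - F^2 = 86543/288;  g^inv = (288/86543) * [[1357/144, -109/16], [-109/16, 589/16]]
first-kind symbols [ij,l] = (1/2)(d_i g_jl + d_j g_il - d_l g_ij): [ss,s] = E_s/2 = 333/16, [ss,t] = F_s - E_t/2 = -123/16, [st,s] = E_t/2 = 99/4, [st,t] = G_s/2 = 9, [tt,s] = F_t - G_s/2 = 1/16, [tt,t] = G_t/2 = -5/48
Gamma^s_ij = (G*[ij,s] - F*[ij,t])/(EG - F^2), Gamma^t_ij = (E*[ij,t] - F*[ij,s])/(EG - F^2)

Answer: Gamma_sss = 71568/86543, Gamma_sst = 99027/173086, Gamma_stt = 374/86543, Gamma_tss = -122337/86543, Gamma_tst = 93717/173086, Gamma_ttt = -1227/86543
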